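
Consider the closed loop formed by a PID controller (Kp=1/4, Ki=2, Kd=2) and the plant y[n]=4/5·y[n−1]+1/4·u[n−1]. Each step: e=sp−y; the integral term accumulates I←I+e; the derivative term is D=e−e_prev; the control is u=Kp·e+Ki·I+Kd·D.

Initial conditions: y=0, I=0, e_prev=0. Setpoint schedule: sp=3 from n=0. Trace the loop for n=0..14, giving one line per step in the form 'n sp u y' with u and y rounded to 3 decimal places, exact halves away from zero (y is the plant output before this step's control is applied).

0 3 12.750 0.000
1 3 -0.797 3.188
2 3 8.759 2.351
3 3 1.076 4.070
4 3 4.691 3.525
5 3 0.562 3.993
6 3 2.308 3.335
7 3 0.705 3.245
8 3 2.044 2.772
9 3 1.738 2.729
10 3 2.666 2.618
11 3 2.601 2.761
12 3 2.949 2.859
13 3 2.724 3.024
14 3 2.683 3.100

(exact arithmetic carried between steps; '≈' marks a value shown rounded to 6 d.p. or computed from one; I and e_prev carry over from the previous line; the table rounds u and y to 3 d.p., halves away from zero)
n=0: y=0, sp=3, e=sp−y=3; I=3, D=e−e_prev=3; u=1/4·3+2·3+2·3=12.75; next y=4/5·0+1/4·12.75=3.1875
n=1: y=3.1875, sp=3, e=sp−y=-0.1875; I=2.8125, D=e−e_prev=-3.1875; u=1/4·(-0.1875)+2·2.8125+2·(-3.1875)=-0.796875; next y=4/5·3.1875+1/4·(-0.796875)≈2.350781
n=2: y≈2.350781, sp=3, e=sp−y≈0.649219; I≈3.461719, D=e−e_prev≈0.836719; u=1/4·0.649219+2·3.461719+2·0.836719≈8.759180; next y=4/5·2.350781+1/4·8.759180≈4.070420
n=3: y≈4.070420, sp=3, e=sp−y≈-1.070420; I≈2.391299, D=e−e_prev≈-1.719639; u=1/4·(-1.070420)+2·2.391299+2·(-1.719639)≈1.075715; next y=4/5·4.070420+1/4·1.075715≈3.525265
n=4: y≈3.525265, sp=3, e=sp−y≈-0.525265; I≈1.866034, D=e−e_prev≈0.545155; u=1/4·(-0.525265)+2·1.866034+2·0.545155≈4.691062; next y=4/5·3.525265+1/4·4.691062≈3.992977
n=5: y≈3.992977, sp=3, e=sp−y≈-0.992977; I≈0.873057, D=e−e_prev≈-0.467713; u=1/4·(-0.992977)+2·0.873057+2·(-0.467713)≈0.562444; next y=4/5·3.992977+1/4·0.562444≈3.334993
n=6: y≈3.334993, sp=3, e=sp−y≈-0.334993; I≈0.538064, D=e−e_prev≈0.657985; u=1/4·(-0.334993)+2·0.538064+2·0.657985≈2.308348; next y=4/5·3.334993+1/4·2.308348≈3.245081
n=7: y≈3.245081, sp=3, e=sp−y≈-0.245081; I≈0.292982, D=e−e_prev≈0.089911; u=1/4·(-0.245081)+2·0.292982+2·0.089911≈0.704517; next y=4/5·3.245081+1/4·0.704517≈2.772194
n=8: y≈2.772194, sp=3, e=sp−y≈0.227806; I≈0.520788, D=e−e_prev≈0.472887; u=1/4·0.227806+2·0.520788+2·0.472887≈2.044301; next y=4/5·2.772194+1/4·2.044301≈2.728831
n=9: y≈2.728831, sp=3, e=sp−y≈0.271169; I≈0.791957, D=e−e_prev≈0.043364; u=1/4·0.271169+2·0.791957+2·0.043364≈1.738434; next y=4/5·2.728831+1/4·1.738434≈2.617673
n=10: y≈2.617673, sp=3, e=sp−y≈0.382327; I≈1.174284, D=e−e_prev≈0.111158; u=1/4·0.382327+2·1.174284+2·0.111158≈2.666465; next y=4/5·2.617673+1/4·2.666465≈2.760755
n=11: y≈2.760755, sp=3, e=sp−y≈0.239245; I≈1.413529, D=e−e_prev≈-0.143082; u=1/4·0.239245+2·1.413529+2·(-0.143082)≈2.600706; next y=4/5·2.760755+1/4·2.600706≈2.858780
n=12: y≈2.858780, sp=3, e=sp−y≈0.141220; I≈1.554749, D=e−e_prev≈-0.098026; u=1/4·0.141220+2·1.554749+2·(-0.098026)≈2.948751; next y=4/5·2.858780+1/4·2.948751≈3.024212
n=13: y≈3.024212, sp=3, e=sp−y≈-0.024212; I≈1.530537, D=e−e_prev≈-0.165432; u=1/4·(-0.024212)+2·1.530537+2·(-0.165432)≈2.724157; next y=4/5·3.024212+1/4·2.724157≈3.100409
n=14: y≈3.100409, sp=3, e=sp−y≈-0.100409; I≈1.430128, D=e−e_prev≈-0.076197; u=1/4·(-0.100409)+2·1.430128+2·(-0.076197)≈2.682760; next y=4/5·3.100409+1/4·2.682760≈3.151017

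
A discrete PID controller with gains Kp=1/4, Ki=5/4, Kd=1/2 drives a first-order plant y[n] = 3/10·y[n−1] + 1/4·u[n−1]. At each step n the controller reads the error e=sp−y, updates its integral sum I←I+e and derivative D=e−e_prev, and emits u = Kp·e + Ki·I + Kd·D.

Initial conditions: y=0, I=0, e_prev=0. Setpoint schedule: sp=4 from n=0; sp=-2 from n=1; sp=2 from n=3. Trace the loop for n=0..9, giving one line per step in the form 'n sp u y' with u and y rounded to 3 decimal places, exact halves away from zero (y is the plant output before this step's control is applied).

0 4 8.000 0.000
1 -2 -5.000 2.000
2 -2 -0.700 -0.650
3 2 3.728 -0.370
4 2 2.448 0.821
5 2 4.443 0.858
6 2 4.869 1.368
7 2 5.395 1.628
8 2 5.571 1.837
9 2 5.666 1.944

(exact arithmetic carried between steps; '≈' marks a value shown rounded to 6 d.p. or computed from one; I and e_prev carry over from the previous line; the table rounds u and y to 3 d.p., halves away from zero)
n=0: y=0, sp=4, e=sp−y=4; I=4, D=e−e_prev=4; u=1/4·4+5/4·4+1/2·4=8; next y=3/10·0+1/4·8=2
n=1: y=2, sp=-2, e=sp−y=-4; I=0, D=e−e_prev=-8; u=1/4·(-4)+5/4·0+1/2·(-8)=-5; next y=3/10·2+1/4·(-5)=-0.65
n=2: y=-0.65, sp=-2, e=sp−y=-1.35; I=-1.35, D=e−e_prev=2.65; u=1/4·(-1.35)+5/4·(-1.35)+1/2·2.65=-0.7; next y=3/10·(-0.65)+1/4·(-0.7)=-0.37
n=3: y=-0.37, sp=2, e=sp−y=2.37; I=1.02, D=e−e_prev=3.72; u=1/4·2.37+5/4·1.02+1/2·3.72=3.7275; next y=3/10·(-0.37)+1/4·3.7275=0.820875
n=4: y=0.820875, sp=2, e=sp−y=1.179125; I=2.199125, D=e−e_prev=-1.190875; u=1/4·1.179125+5/4·2.199125+1/2·(-1.190875)=2.44825; next y=3/10·0.820875+1/4·2.44825=0.858325
n=5: y=0.858325, sp=2, e=sp−y=1.141675; I=3.3408, D=e−e_prev=-0.03745; u=1/4·1.141675+5/4·3.3408+1/2·(-0.03745)≈4.442694; next y=3/10·0.858325+1/4·4.442694≈1.368171
n=6: y≈1.368171, sp=2, e=sp−y≈0.631829; I≈3.972629, D=e−e_prev≈-0.509846; u=1/4·0.631829+5/4·3.972629+1/2·(-0.509846)≈4.868821; next y=3/10·1.368171+1/4·4.868821≈1.627656
n=7: y≈1.627656, sp=2, e=sp−y≈0.372344; I≈4.344973, D=e−e_prev≈-0.259486; u=1/4·0.372344+5/4·4.344973+1/2·(-0.259486)≈5.394559; next y=3/10·1.627656+1/4·5.394559≈1.836937
n=8: y≈1.836937, sp=2, e=sp−y≈0.163063; I≈4.508036, D=e−e_prev≈-0.209280; u=1/4·0.163063+5/4·4.508036+1/2·(-0.209280)≈5.571171; next y=3/10·1.836937+1/4·5.571171≈1.943874
n=9: y≈1.943874, sp=2, e=sp−y≈0.056126; I≈4.564162, D=e−e_prev≈-0.106937; u=1/4·0.056126+5/4·4.564162+1/2·(-0.106937)≈5.665766; next y=3/10·1.943874+1/4·5.665766≈1.999604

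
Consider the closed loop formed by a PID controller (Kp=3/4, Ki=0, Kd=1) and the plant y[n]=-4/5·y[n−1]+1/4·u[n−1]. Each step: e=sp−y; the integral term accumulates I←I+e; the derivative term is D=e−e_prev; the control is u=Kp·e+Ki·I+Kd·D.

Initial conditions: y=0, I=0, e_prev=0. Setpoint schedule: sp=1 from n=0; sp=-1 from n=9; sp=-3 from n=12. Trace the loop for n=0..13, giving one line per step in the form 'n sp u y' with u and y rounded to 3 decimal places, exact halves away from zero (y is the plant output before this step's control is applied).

0 1 1.750 0.000
1 1 -0.016 0.438
2 1 1.807 -0.354
3 1 -0.890 0.735
4 1 2.903 -0.810
5 1 -2.465 1.374
6 1 5.126 -1.715
7 1 -5.610 2.654
8 1 9.573 -3.525
9 -1 -15.399 5.214
10 -1 18.500 -8.021
11 -1 -28.094 11.042
12 -3 34.541 -15.857
13 -3 -55.418 21.321

(exact arithmetic carried between steps; '≈' marks a value shown rounded to 6 d.p. or computed from one; I and e_prev carry over from the previous line; the table rounds u and y to 3 d.p., halves away from zero)
n=0: y=0, sp=1, e=sp−y=1; I=1, D=e−e_prev=1; u=3/4·1+0·1+1·1=1.75; next y=-4/5·0+1/4·1.75=0.4375
n=1: y=0.4375, sp=1, e=sp−y=0.5625; I=1.5625, D=e−e_prev=-0.4375; u=3/4·0.5625+0·1.5625+1·(-0.4375)=-0.015625; next y=-4/5·0.4375+1/4·(-0.015625)≈-0.353906
n=2: y≈-0.353906, sp=1, e=sp−y≈1.353906; I≈2.916406, D=e−e_prev≈0.791406; u=3/4·1.353906+0·2.916406+1·0.791406≈1.806836; next y=-4/5·(-0.353906)+1/4·1.806836≈0.734834
n=3: y≈0.734834, sp=1, e=sp−y≈0.265166; I≈3.181572, D=e−e_prev≈-1.088740; u=3/4·0.265166+0·3.181572+1·(-1.088740)≈-0.889866; next y=-4/5·0.734834+1/4·(-0.889866)≈-0.810334
n=4: y≈-0.810334, sp=1, e=sp−y≈1.810334; I≈4.991906, D=e−e_prev≈1.545168; u=3/4·1.810334+0·4.991906+1·1.545168≈2.902918; next y=-4/5·(-0.810334)+1/4·2.902918≈1.373996
n=5: y≈1.373996, sp=1, e=sp−y≈-0.373996; I≈4.617910, D=e−e_prev≈-2.184330; u=3/4·(-0.373996)+0·4.617910+1·(-2.184330)≈-2.464827; next y=-4/5·1.373996+1/4·(-2.464827)≈-1.715404
n=6: y≈-1.715404, sp=1, e=sp−y≈2.715404; I≈7.333313, D=e−e_prev≈3.089400; u=3/4·2.715404+0·7.333313+1·3.089400≈5.125953; next y=-4/5·(-1.715404)+1/4·5.125953≈2.653811
n=7: y≈2.653811, sp=1, e=sp−y≈-1.653811; I≈5.679502, D=e−e_prev≈-4.369215; u=3/4·(-1.653811)+0·5.679502+1·(-4.369215)≈-5.609574; next y=-4/5·2.653811+1/4·(-5.609574)≈-3.525443
n=8: y≈-3.525443, sp=1, e=sp−y≈4.525443; I≈10.204945, D=e−e_prev≈6.179254; u=3/4·4.525443+0·10.204945+1·6.179254≈9.573336; next y=-4/5·(-3.525443)+1/4·9.573336≈5.213688
n=9: y≈5.213688, sp=-1, e=sp−y≈-6.213688; I≈3.991257, D=e−e_prev≈-10.739131; u=3/4·(-6.213688)+0·3.991257+1·(-10.739131)≈-15.399397; next y=-4/5·5.213688+1/4·(-15.399397)≈-8.020800
n=10: y≈-8.020800, sp=-1, e=sp−y≈7.020800; I≈11.012056, D=e−e_prev≈13.234488; u=3/4·7.020800+0·11.012056+1·13.234488≈18.500087; next y=-4/5·(-8.020800)+1/4·18.500087≈11.041661
n=11: y≈11.041661, sp=-1, e=sp−y≈-12.041661; I≈-1.029605, D=e−e_prev≈-19.062461; u=3/4·(-12.041661)+0·(-1.029605)+1·(-19.062461)≈-28.093707; next y=-4/5·11.041661+1/4·(-28.093707)≈-15.856756
n=12: y≈-15.856756, sp=-3, e=sp−y≈12.856756; I≈11.827151, D=e−e_prev≈24.898417; u=3/4·12.856756+0·11.827151+1·24.898417≈34.540984; next y=-4/5·(-15.856756)+1/4·34.540984≈21.320651
n=13: y≈21.320651, sp=-3, e=sp−y≈-24.320651; I≈-12.493500, D=e−e_prev≈-37.177407; u=3/4·(-24.320651)+0·(-12.493500)+1·(-37.177407)≈-55.417895; next y=-4/5·21.320651+1/4·(-55.417895)≈-30.910995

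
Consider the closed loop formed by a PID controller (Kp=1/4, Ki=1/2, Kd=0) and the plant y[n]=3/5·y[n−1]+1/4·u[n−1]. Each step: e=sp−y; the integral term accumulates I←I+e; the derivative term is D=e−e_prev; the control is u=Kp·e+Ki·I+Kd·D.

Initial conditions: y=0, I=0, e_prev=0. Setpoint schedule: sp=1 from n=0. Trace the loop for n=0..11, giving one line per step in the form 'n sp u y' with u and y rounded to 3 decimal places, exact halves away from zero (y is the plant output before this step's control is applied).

0 1 0.750 0.000
1 1 1.109 0.188
2 1 1.364 0.390
3 1 1.530 0.575
4 1 1.628 0.727
5 1 1.677 0.844
6 1 1.694 0.926
7 1 1.691 0.979
8 1 1.679 1.010
9 1 1.662 1.026
10 1 1.645 1.031
11 1 1.630 1.030

(exact arithmetic carried between steps; '≈' marks a value shown rounded to 6 d.p. or computed from one; I and e_prev carry over from the previous line; the table rounds u and y to 3 d.p., halves away from zero)
n=0: y=0, sp=1, e=sp−y=1; I=1, D=e−e_prev=1; u=1/4·1+1/2·1+0·1=0.75; next y=3/5·0+1/4·0.75=0.1875
n=1: y=0.1875, sp=1, e=sp−y=0.8125; I=1.8125, D=e−e_prev=-0.1875; u=1/4·0.8125+1/2·1.8125+0·(-0.1875)=1.109375; next y=3/5·0.1875+1/4·1.109375≈0.389844
n=2: y≈0.389844, sp=1, e=sp−y≈0.610156; I≈2.422656, D=e−e_prev≈-0.202344; u=1/4·0.610156+1/2·2.422656+0·(-0.202344)≈1.363867; next y=3/5·0.389844+1/4·1.363867≈0.574873
n=3: y≈0.574873, sp=1, e=sp−y≈0.425127; I≈2.847783, D=e−e_prev≈-0.185029; u=1/4·0.425127+1/2·2.847783+0·(-0.185029)≈1.530173; next y=3/5·0.574873+1/4·1.530173≈0.727467
n=4: y≈0.727467, sp=1, e=sp−y≈0.272533; I≈3.120316, D=e−e_prev≈-0.152594; u=1/4·0.272533+1/2·3.120316+0·(-0.152594)≈1.628291; next y=3/5·0.727467+1/4·1.628291≈0.843553
n=5: y≈0.843553, sp=1, e=sp−y≈0.156447; I≈3.276763, D=e−e_prev≈-0.116086; u=1/4·0.156447+1/2·3.276763+0·(-0.116086)≈1.677493; next y=3/5·0.843553+1/4·1.677493≈0.925505
n=6: y≈0.925505, sp=1, e=sp−y≈0.074495; I≈3.351258, D=e−e_prev≈-0.081952; u=1/4·0.074495+1/2·3.351258+0·(-0.081952)≈1.694253; next y=3/5·0.925505+1/4·1.694253≈0.978866
n=7: y≈0.978866, sp=1, e=sp−y≈0.021134; I≈3.372392, D=e−e_prev≈-0.053361; u=1/4·0.021134+1/2·3.372392+0·(-0.053361)≈1.691479; next y=3/5·0.978866+1/4·1.691479≈1.010190
n=8: y≈1.010190, sp=1, e=sp−y≈-0.010190; I≈3.362202, D=e−e_prev≈-0.031323; u=1/4·(-0.010190)+1/2·3.362202+0·(-0.031323)≈1.678554; next y=3/5·1.010190+1/4·1.678554≈1.025752
n=9: y≈1.025752, sp=1, e=sp−y≈-0.025752; I≈3.336450, D=e−e_prev≈-0.015563; u=1/4·(-0.025752)+1/2·3.336450+0·(-0.015563)≈1.661787; next y=3/5·1.025752+1/4·1.661787≈1.030898
n=10: y≈1.030898, sp=1, e=sp−y≈-0.030898; I≈3.305552, D=e−e_prev≈-0.005146; u=1/4·(-0.030898)+1/2·3.305552+0·(-0.005146)≈1.645051; next y=3/5·1.030898+1/4·1.645051≈1.029802
n=11: y≈1.029802, sp=1, e=sp−y≈-0.029802; I≈3.275750, D=e−e_prev≈0.001096; u=1/4·(-0.029802)+1/2·3.275750+0·0.001096≈1.630425; next y=3/5·1.029802+1/4·1.630425≈1.025487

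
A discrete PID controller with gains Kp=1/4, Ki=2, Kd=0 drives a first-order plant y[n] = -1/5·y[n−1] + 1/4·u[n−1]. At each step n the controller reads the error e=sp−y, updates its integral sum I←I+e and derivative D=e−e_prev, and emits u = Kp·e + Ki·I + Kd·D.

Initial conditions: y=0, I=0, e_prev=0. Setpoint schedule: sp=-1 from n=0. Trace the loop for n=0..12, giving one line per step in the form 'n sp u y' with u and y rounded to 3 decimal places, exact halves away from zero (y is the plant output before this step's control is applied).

0 -1 -2.250 0.000
1 -1 -2.984 -0.563
2 -1 -3.699 -0.634
3 -1 -4.062 -0.798
4 -1 -4.336 -0.856
5 -1 -4.496 -0.913
6 -1 -4.606 -0.941
7 -1 -4.674 -0.963
8 -1 -4.719 -0.976
9 -1 -4.748 -0.985
10 -1 -4.766 -0.990
11 -1 -4.778 -0.994
12 -1 -4.786 -0.996

(exact arithmetic carried between steps; '≈' marks a value shown rounded to 6 d.p. or computed from one; I and e_prev carry over from the previous line; the table rounds u and y to 3 d.p., halves away from zero)
n=0: y=0, sp=-1, e=sp−y=-1; I=-1, D=e−e_prev=-1; u=1/4·(-1)+2·(-1)+0·(-1)=-2.25; next y=-1/5·0+1/4·(-2.25)=-0.5625
n=1: y=-0.5625, sp=-1, e=sp−y=-0.4375; I=-1.4375, D=e−e_prev=0.5625; u=1/4·(-0.4375)+2·(-1.4375)+0·0.5625=-2.984375; next y=-1/5·(-0.5625)+1/4·(-2.984375)≈-0.633594
n=2: y≈-0.633594, sp=-1, e=sp−y≈-0.366406; I≈-1.803906, D=e−e_prev≈0.071094; u=1/4·(-0.366406)+2·(-1.803906)+0·0.071094≈-3.699414; next y=-1/5·(-0.633594)+1/4·(-3.699414)≈-0.798135
n=3: y≈-0.798135, sp=-1, e=sp−y≈-0.201865; I≈-2.005771, D=e−e_prev≈0.164541; u=1/4·(-0.201865)+2·(-2.005771)+0·0.164541≈-4.062009; next y=-1/5·(-0.798135)+1/4·(-4.062009)≈-0.855875
n=4: y≈-0.855875, sp=-1, e=sp−y≈-0.144125; I≈-2.149896, D=e−e_prev≈0.057741; u=1/4·(-0.144125)+2·(-2.149896)+0·0.057741≈-4.335823; next y=-1/5·(-0.855875)+1/4·(-4.335823)≈-0.912781
n=5: y≈-0.912781, sp=-1, e=sp−y≈-0.087219; I≈-2.237115, D=e−e_prev≈0.056905; u=1/4·(-0.087219)+2·(-2.237115)+0·0.056905≈-4.496035; next y=-1/5·(-0.912781)+1/4·(-4.496035)≈-0.941453
n=6: y≈-0.941453, sp=-1, e=sp−y≈-0.058547; I≈-2.295663, D=e−e_prev≈0.028672; u=1/4·(-0.058547)+2·(-2.295663)+0·0.028672≈-4.605962; next y=-1/5·(-0.941453)+1/4·(-4.605962)≈-0.963200
n=7: y≈-0.963200, sp=-1, e=sp−y≈-0.036800; I≈-2.332463, D=e−e_prev≈0.021747; u=1/4·(-0.036800)+2·(-2.332463)+0·0.021747≈-4.674125; next y=-1/5·(-0.963200)+1/4·(-4.674125)≈-0.975891
n=8: y≈-0.975891, sp=-1, e=sp−y≈-0.024109; I≈-2.356571, D=e−e_prev≈0.012691; u=1/4·(-0.024109)+2·(-2.356571)+0·0.012691≈-4.719170; next y=-1/5·(-0.975891)+1/4·(-4.719170)≈-0.984614
n=9: y≈-0.984614, sp=-1, e=sp−y≈-0.015386; I≈-2.371957, D=e−e_prev≈0.008723; u=1/4·(-0.015386)+2·(-2.371957)+0·0.008723≈-4.747761; next y=-1/5·(-0.984614)+1/4·(-4.747761)≈-0.990017
n=10: y≈-0.990017, sp=-1, e=sp−y≈-0.009983; I≈-2.381940, D=e−e_prev≈0.005403; u=1/4·(-0.009983)+2·(-2.381940)+0·0.005403≈-4.766375; next y=-1/5·(-0.990017)+1/4·(-4.766375)≈-0.993590
n=11: y≈-0.993590, sp=-1, e=sp−y≈-0.006410; I≈-2.388349, D=e−e_prev≈0.003573; u=1/4·(-0.006410)+2·(-2.388349)+0·0.003573≈-4.778301; next y=-1/5·(-0.993590)+1/4·(-4.778301)≈-0.995857
n=12: y≈-0.995857, sp=-1, e=sp−y≈-0.004143; I≈-2.392492, D=e−e_prev≈0.002267; u=1/4·(-0.004143)+2·(-2.392492)+0·0.002267≈-4.786020; next y=-1/5·(-0.995857)+1/4·(-4.786020)≈-0.997334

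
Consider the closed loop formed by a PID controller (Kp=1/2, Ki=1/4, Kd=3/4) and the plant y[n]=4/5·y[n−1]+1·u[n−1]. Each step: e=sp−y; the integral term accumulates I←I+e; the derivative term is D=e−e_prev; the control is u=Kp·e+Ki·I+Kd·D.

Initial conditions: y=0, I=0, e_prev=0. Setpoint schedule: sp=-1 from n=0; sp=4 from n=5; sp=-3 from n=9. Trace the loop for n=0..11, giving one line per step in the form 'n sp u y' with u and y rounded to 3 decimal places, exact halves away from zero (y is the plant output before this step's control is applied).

0 -1 -1.500 0.000
1 -1 1.250 -1.500
2 -1 -2.075 0.050
3 -1 1.953 -2.035
4 -1 -2.892 0.325
5 4 10.482 -2.632
6 4 -10.340 8.376
7 4 14.845 -3.639
8 4 -15.616 11.934
9 -3 10.584 -6.069
10 -3 -14.597 5.729
11 -3 15.684 -10.014

(exact arithmetic carried between steps; '≈' marks a value shown rounded to 6 d.p. or computed from one; I and e_prev carry over from the previous line; the table rounds u and y to 3 d.p., halves away from zero)
n=0: y=0, sp=-1, e=sp−y=-1; I=-1, D=e−e_prev=-1; u=1/2·(-1)+1/4·(-1)+3/4·(-1)=-1.5; next y=4/5·0+1·(-1.5)=-1.5
n=1: y=-1.5, sp=-1, e=sp−y=0.5; I=-0.5, D=e−e_prev=1.5; u=1/2·0.5+1/4·(-0.5)+3/4·1.5=1.25; next y=4/5·(-1.5)+1·1.25=0.05
n=2: y=0.05, sp=-1, e=sp−y=-1.05; I=-1.55, D=e−e_prev=-1.55; u=1/2·(-1.05)+1/4·(-1.55)+3/4·(-1.55)=-2.075; next y=4/5·0.05+1·(-2.075)=-2.035
n=3: y=-2.035, sp=-1, e=sp−y=1.035; I=-0.515, D=e−e_prev=2.085; u=1/2·1.035+1/4·(-0.515)+3/4·2.085=1.9525; next y=4/5·(-2.035)+1·1.9525=0.3245
n=4: y=0.3245, sp=-1, e=sp−y=-1.3245; I=-1.8395, D=e−e_prev=-2.3595; u=1/2·(-1.3245)+1/4·(-1.8395)+3/4·(-2.3595)=-2.89175; next y=4/5·0.3245+1·(-2.89175)=-2.63215
n=5: y=-2.63215, sp=4, e=sp−y=6.63215; I=4.79265, D=e−e_prev=7.95665; u=1/2·6.63215+1/4·4.79265+3/4·7.95665=10.481725; next y=4/5·(-2.63215)+1·10.481725=8.376005
n=6: y=8.376005, sp=4, e=sp−y=-4.376005; I=0.416645, D=e−e_prev=-11.008155; u=1/2·(-4.376005)+1/4·0.416645+3/4·(-11.008155)≈-10.339958; next y=4/5·8.376005+1·(-10.339958)≈-3.639154
n=7: y≈-3.639154, sp=4, e=sp−y≈7.639154; I≈8.055799, D=e−e_prev≈12.015159; u=1/2·7.639154+1/4·8.055799+3/4·12.015159≈14.844895; next y=4/5·(-3.639154)+1·14.844895≈11.933572
n=8: y≈11.933572, sp=4, e=sp−y≈-7.933572; I≈0.122226, D=e−e_prev≈-15.572726; u=1/2·(-7.933572)+1/4·0.122226+3/4·(-15.572726)≈-15.615774; next y=4/5·11.933572+1·(-15.615774)≈-6.068916
n=9: y≈-6.068916, sp=-3, e=sp−y≈3.068916; I≈3.191142, D=e−e_prev≈11.002489; u=1/2·3.068916+1/4·3.191142+3/4·11.002489≈10.584110; next y=4/5·(-6.068916)+1·10.584110≈5.728977
n=10: y≈5.728977, sp=-3, e=sp−y≈-8.728977; I≈-5.537835, D=e−e_prev≈-11.797893; u=1/2·(-8.728977)+1/4·(-5.537835)+3/4·(-11.797893)≈-14.597367; next y=4/5·5.728977+1·(-14.597367)≈-10.014186
n=11: y≈-10.014186, sp=-3, e=sp−y≈7.014186; I≈1.476351, D=e−e_prev≈15.743163; u=1/2·7.014186+1/4·1.476351+3/4·15.743163≈15.683553; next y=4/5·(-10.014186)+1·15.683553≈7.672204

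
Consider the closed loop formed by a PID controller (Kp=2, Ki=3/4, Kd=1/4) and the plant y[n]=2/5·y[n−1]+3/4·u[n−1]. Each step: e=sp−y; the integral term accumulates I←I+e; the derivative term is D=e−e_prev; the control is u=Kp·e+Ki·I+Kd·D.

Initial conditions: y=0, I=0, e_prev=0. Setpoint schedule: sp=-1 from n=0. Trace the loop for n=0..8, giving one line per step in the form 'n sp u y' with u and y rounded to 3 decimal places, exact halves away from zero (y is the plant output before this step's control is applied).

(exact arithmetic carried between steps; '≈' marks a value shown rounded to 6 d.p. or computed from one; I and e_prev carry over from the previous line; the table rounds u and y to 3 d.p., halves away from zero)
n=0: y=0, sp=-1, e=sp−y=-1; I=-1, D=e−e_prev=-1; u=2·(-1)+3/4·(-1)+1/4·(-1)=-3; next y=2/5·0+3/4·(-3)=-2.25
n=1: y=-2.25, sp=-1, e=sp−y=1.25; I=0.25, D=e−e_prev=2.25; u=2·1.25+3/4·0.25+1/4·2.25=3.25; next y=2/5·(-2.25)+3/4·3.25=1.5375
n=2: y=1.5375, sp=-1, e=sp−y=-2.5375; I=-2.2875, D=e−e_prev=-3.7875; u=2·(-2.5375)+3/4·(-2.2875)+1/4·(-3.7875)=-7.7375; next y=2/5·1.5375+3/4·(-7.7375)=-5.188125
n=3: y=-5.188125, sp=-1, e=sp−y=4.188125; I=1.900625, D=e−e_prev=6.725625; u=2·4.188125+3/4·1.900625+1/4·6.725625=11.483125; next y=2/5·(-5.188125)+3/4·11.483125≈6.537094
n=4: y≈6.537094, sp=-1, e=sp−y≈-7.537094; I≈-5.636469, D=e−e_prev≈-11.725219; u=2·(-7.537094)+3/4·(-5.636469)+1/4·(-11.725219)≈-22.232844; next y=2/5·6.537094+3/4·(-22.232844)≈-14.059795
n=5: y≈-14.059795, sp=-1, e=sp−y≈13.059795; I≈7.423327, D=e−e_prev≈20.596889; u=2·13.059795+3/4·7.423327+1/4·20.596889≈36.836308; next y=2/5·(-14.059795)+3/4·36.836308≈22.003313
n=6: y≈22.003313, sp=-1, e=sp−y≈-23.003313; I≈-15.579986, D=e−e_prev≈-36.063108; u=2·(-23.003313)+3/4·(-15.579986)+1/4·(-36.063108)≈-66.707392; next y=2/5·22.003313+3/4·(-66.707392)≈-41.229219
n=7: y≈-41.229219, sp=-1, e=sp−y≈40.229219; I≈24.649233, D=e−e_prev≈63.232532; u=2·40.229219+3/4·24.649233+1/4·63.232532≈114.753496; next y=2/5·(-41.229219)+3/4·114.753496≈69.573434
n=8: y≈69.573434, sp=-1, e=sp−y≈-70.573434; I≈-45.924201, D=e−e_prev≈-110.802653; u=2·(-70.573434)+3/4·(-45.924201)+1/4·(-110.802653)≈-203.290682; next y=2/5·69.573434+3/4·(-203.290682)≈-124.638638

0 -1 -3.000 0.000
1 -1 3.250 -2.250
2 -1 -7.738 1.538
3 -1 11.483 -5.188
4 -1 -22.233 6.537
5 -1 36.836 -14.060
6 -1 -66.707 22.003
7 -1 114.753 -41.229
8 -1 -203.291 69.573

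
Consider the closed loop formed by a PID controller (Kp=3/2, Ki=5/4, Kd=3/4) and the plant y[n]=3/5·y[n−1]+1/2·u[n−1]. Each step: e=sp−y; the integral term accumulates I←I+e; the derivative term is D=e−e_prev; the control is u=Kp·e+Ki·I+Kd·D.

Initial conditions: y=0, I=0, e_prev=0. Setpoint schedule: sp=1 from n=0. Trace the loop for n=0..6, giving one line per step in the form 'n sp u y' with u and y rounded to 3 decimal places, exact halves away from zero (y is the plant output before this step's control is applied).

(exact arithmetic carried between steps; '≈' marks a value shown rounded to 6 d.p. or computed from one; I and e_prev carry over from the previous line; the table rounds u and y to 3 d.p., halves away from zero)
n=0: y=0, sp=1, e=sp−y=1; I=1, D=e−e_prev=1; u=3/2·1+5/4·1+3/4·1=3.5; next y=3/5·0+1/2·3.5=1.75
n=1: y=1.75, sp=1, e=sp−y=-0.75; I=0.25, D=e−e_prev=-1.75; u=3/2·(-0.75)+5/4·0.25+3/4·(-1.75)=-2.125; next y=3/5·1.75+1/2·(-2.125)=-0.0125
n=2: y=-0.0125, sp=1, e=sp−y=1.0125; I=1.2625, D=e−e_prev=1.7625; u=3/2·1.0125+5/4·1.2625+3/4·1.7625=4.41875; next y=3/5·(-0.0125)+1/2·4.41875=2.201875
n=3: y=2.201875, sp=1, e=sp−y=-1.201875; I=0.060625, D=e−e_prev=-2.214375; u=3/2·(-1.201875)+5/4·0.060625+3/4·(-2.214375)≈-3.387813; next y=3/5·2.201875+1/2·(-3.387813)≈-0.372781
n=4: y≈-0.372781, sp=1, e=sp−y≈1.372781; I≈1.433406, D=e−e_prev≈2.574656; u=3/2·1.372781+5/4·1.433406+3/4·2.574656≈5.781922; next y=3/5·(-0.372781)+1/2·5.781922≈2.667292
n=5: y≈2.667292, sp=1, e=sp−y≈-1.667292; I≈-0.233886, D=e−e_prev≈-3.040073; u=3/2·(-1.667292)+5/4·(-0.233886)+3/4·(-3.040073)≈-5.073351; next y=3/5·2.667292+1/2·(-5.073351)≈-0.936300
n=6: y≈-0.936300, sp=1, e=sp−y≈1.936300; I≈1.702414, D=e−e_prev≈3.603592; u=3/2·1.936300+5/4·1.702414+3/4·3.603592≈7.735162; next y=3/5·(-0.936300)+1/2·7.735162≈3.305801

0 1 3.500 0.000
1 1 -2.125 1.750
2 1 4.419 -0.013
3 1 -3.388 2.202
4 1 5.782 -0.373
5 1 -5.073 2.667
6 1 7.735 -0.936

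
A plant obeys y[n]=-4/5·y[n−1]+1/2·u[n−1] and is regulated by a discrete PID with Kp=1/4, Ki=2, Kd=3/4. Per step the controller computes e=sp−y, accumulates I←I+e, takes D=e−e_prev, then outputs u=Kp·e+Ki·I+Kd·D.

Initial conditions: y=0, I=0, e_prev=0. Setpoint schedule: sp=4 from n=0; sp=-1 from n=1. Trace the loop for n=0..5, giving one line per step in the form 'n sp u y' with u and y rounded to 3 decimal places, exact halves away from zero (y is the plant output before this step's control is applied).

(exact arithmetic carried between steps; '≈' marks a value shown rounded to 6 d.p. or computed from one; I and e_prev carry over from the previous line; the table rounds u and y to 3 d.p., halves away from zero)
n=0: y=0, sp=4, e=sp−y=4; I=4, D=e−e_prev=4; u=1/4·4+2·4+3/4·4=12; next y=-4/5·0+1/2·12=6
n=1: y=6, sp=-1, e=sp−y=-7; I=-3, D=e−e_prev=-11; u=1/4·(-7)+2·(-3)+3/4·(-11)=-16; next y=-4/5·6+1/2·(-16)=-12.8
n=2: y=-12.8, sp=-1, e=sp−y=11.8; I=8.8, D=e−e_prev=18.8; u=1/4·11.8+2·8.8+3/4·18.8=34.65; next y=-4/5·(-12.8)+1/2·34.65=27.565
n=3: y=27.565, sp=-1, e=sp−y=-28.565; I=-19.765, D=e−e_prev=-40.365; u=1/4·(-28.565)+2·(-19.765)+3/4·(-40.365)=-76.945; next y=-4/5·27.565+1/2·(-76.945)=-60.5245
n=4: y=-60.5245, sp=-1, e=sp−y=59.5245; I=39.7595, D=e−e_prev=88.0895; u=1/4·59.5245+2·39.7595+3/4·88.0895=160.46725; next y=-4/5·(-60.5245)+1/2·160.46725=128.653225
n=5: y=128.653225, sp=-1, e=sp−y=-129.653225; I=-89.893725, D=e−e_prev=-189.177725; u=1/4·(-129.653225)+2·(-89.893725)+3/4·(-189.177725)=-354.08405; next y=-4/5·128.653225+1/2·(-354.08405)=-279.964605

0 4 12.000 0.000
1 -1 -16.000 6.000
2 -1 34.650 -12.800
3 -1 -76.945 27.565
4 -1 160.467 -60.525
5 -1 -354.084 128.653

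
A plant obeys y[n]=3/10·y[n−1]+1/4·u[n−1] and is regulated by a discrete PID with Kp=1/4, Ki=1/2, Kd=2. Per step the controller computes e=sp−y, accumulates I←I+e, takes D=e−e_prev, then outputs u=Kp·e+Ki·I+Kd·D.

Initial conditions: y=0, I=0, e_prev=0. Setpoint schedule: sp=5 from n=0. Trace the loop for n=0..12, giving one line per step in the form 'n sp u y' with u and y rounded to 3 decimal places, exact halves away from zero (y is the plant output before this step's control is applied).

(exact arithmetic carried between steps; '≈' marks a value shown rounded to 6 d.p. or computed from one; I and e_prev carry over from the previous line; the table rounds u and y to 3 d.p., halves away from zero)
n=0: y=0, sp=5, e=sp−y=5; I=5, D=e−e_prev=5; u=1/4·5+1/2·5+2·5=13.75; next y=3/10·0+1/4·13.75=3.4375
n=1: y=3.4375, sp=5, e=sp−y=1.5625; I=6.5625, D=e−e_prev=-3.4375; u=1/4·1.5625+1/2·6.5625+2·(-3.4375)=-3.203125; next y=3/10·3.4375+1/4·(-3.203125)≈0.230469
n=2: y≈0.230469, sp=5, e=sp−y≈4.769531; I≈11.332031, D=e−e_prev≈3.207031; u=1/4·4.769531+1/2·11.332031+2·3.207031≈13.272461; next y=3/10·0.230469+1/4·13.272461≈3.387256
n=3: y≈3.387256, sp=5, e=sp−y≈1.612744; I≈12.944775, D=e−e_prev≈-3.156787; u=1/4·1.612744+1/2·12.944775+2·(-3.156787)≈0.562000; next y=3/10·3.387256+1/4·0.562000≈1.156677
n=4: y≈1.156677, sp=5, e=sp−y≈3.843323; I≈16.788099, D=e−e_prev≈2.230579; u=1/4·3.843323+1/2·16.788099+2·2.230579≈13.816039; next y=3/10·1.156677+1/4·13.816039≈3.801013
n=5: y≈3.801013, sp=5, e=sp−y≈1.198987; I≈17.987086, D=e−e_prev≈-2.644336; u=1/4·1.198987+1/2·17.987086+2·(-2.644336)≈4.004618; next y=3/10·3.801013+1/4·4.004618≈2.141458
n=6: y≈2.141458, sp=5, e=sp−y≈2.858542; I≈20.845628, D=e−e_prev≈1.659554; u=1/4·2.858542+1/2·20.845628+2·1.659554≈14.456558; next y=3/10·2.141458+1/4·14.456558≈4.256577
n=7: y≈4.256577, sp=5, e=sp−y≈0.743423; I≈21.589051, D=e−e_prev≈-2.115119; u=1/4·0.743423+1/2·21.589051+2·(-2.115119)≈6.750144; next y=3/10·4.256577+1/4·6.750144≈2.964509
n=8: y≈2.964509, sp=5, e=sp−y≈2.035491; I≈23.624542, D=e−e_prev≈1.292068; u=1/4·2.035491+1/2·23.624542+2·1.292068≈14.905280; next y=3/10·2.964509+1/4·14.905280≈4.615673
n=9: y≈4.615673, sp=5, e=sp−y≈0.384327; I≈24.008869, D=e−e_prev≈-1.651164; u=1/4·0.384327+1/2·24.008869+2·(-1.651164)≈8.798189; next y=3/10·4.615673+1/4·8.798189≈3.584249
n=10: y≈3.584249, sp=5, e=sp−y≈1.415751; I≈25.424620, D=e−e_prev≈1.031424; u=1/4·1.415751+1/2·25.424620+2·1.031424≈15.129095; next y=3/10·3.584249+1/4·15.129095≈4.857548
n=11: y≈4.857548, sp=5, e=sp−y≈0.142452; I≈25.567072, D=e−e_prev≈-1.273299; u=1/4·0.142452+1/2·25.567072+2·(-1.273299)≈10.272550; next y=3/10·4.857548+1/4·10.272550≈4.025402
n=12: y≈4.025402, sp=5, e=sp−y≈0.974598; I≈26.541670, D=e−e_prev≈0.832146; u=1/4·0.974598+1/2·26.541670+2·0.832146≈15.178777; next y=3/10·4.025402+1/4·15.178777≈5.002315

0 5 13.750 0.000
1 5 -3.203 3.438
2 5 13.272 0.230
3 5 0.562 3.387
4 5 13.816 1.157
5 5 4.005 3.801
6 5 14.457 2.141
7 5 6.750 4.257
8 5 14.905 2.965
9 5 8.798 4.616
10 5 15.129 3.584
11 5 10.273 4.858
12 5 15.179 4.025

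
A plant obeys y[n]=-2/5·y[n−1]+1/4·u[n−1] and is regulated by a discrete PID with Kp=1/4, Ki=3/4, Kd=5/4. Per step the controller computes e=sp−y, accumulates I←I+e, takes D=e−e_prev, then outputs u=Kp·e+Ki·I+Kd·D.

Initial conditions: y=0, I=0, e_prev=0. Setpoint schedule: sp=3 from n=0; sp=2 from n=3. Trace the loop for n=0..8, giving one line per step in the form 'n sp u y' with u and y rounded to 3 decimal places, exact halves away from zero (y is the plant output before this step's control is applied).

0 3 6.750 0.000
1 3 1.453 1.688
2 3 9.045 -0.312
3 2 0.710 2.386
4 2 12.159 -0.777
5 2 1.002 3.351
6 2 15.139 -1.090
7 2 -0.043 4.221
8 2 18.249 -1.699

(exact arithmetic carried between steps; '≈' marks a value shown rounded to 6 d.p. or computed from one; I and e_prev carry over from the previous line; the table rounds u and y to 3 d.p., halves away from zero)
n=0: y=0, sp=3, e=sp−y=3; I=3, D=e−e_prev=3; u=1/4·3+3/4·3+5/4·3=6.75; next y=-2/5·0+1/4·6.75=1.6875
n=1: y=1.6875, sp=3, e=sp−y=1.3125; I=4.3125, D=e−e_prev=-1.6875; u=1/4·1.3125+3/4·4.3125+5/4·(-1.6875)=1.453125; next y=-2/5·1.6875+1/4·1.453125≈-0.311719
n=2: y≈-0.311719, sp=3, e=sp−y≈3.311719; I≈7.624219, D=e−e_prev≈1.999219; u=1/4·3.311719+3/4·7.624219+5/4·1.999219≈9.045117; next y=-2/5·(-0.311719)+1/4·9.045117≈2.385967
n=3: y≈2.385967, sp=2, e=sp−y≈-0.385967; I≈7.238252, D=e−e_prev≈-3.697686; u=1/4·(-0.385967)+3/4·7.238252+5/4·(-3.697686)≈0.710090; next y=-2/5·2.385967+1/4·0.710090≈-0.776864
n=4: y≈-0.776864, sp=2, e=sp−y≈2.776864; I≈10.015116, D=e−e_prev≈3.162831; u=1/4·2.776864+3/4·10.015116+5/4·3.162831≈12.159092; next y=-2/5·(-0.776864)+1/4·12.159092≈3.350519
n=5: y≈3.350519, sp=2, e=sp−y≈-1.350519; I≈8.664597, D=e−e_prev≈-4.127383; u=1/4·(-1.350519)+3/4·8.664597+5/4·(-4.127383)≈1.001590; next y=-2/5·3.350519+1/4·1.001590≈-1.089810
n=6: y≈-1.089810, sp=2, e=sp−y≈3.089810; I≈11.754407, D=e−e_prev≈4.440329; u=1/4·3.089810+3/4·11.754407+5/4·4.440329≈15.138669; next y=-2/5·(-1.089810)+1/4·15.138669≈4.220591
n=7: y≈4.220591, sp=2, e=sp−y≈-2.220591; I≈9.533816, D=e−e_prev≈-5.310401; u=1/4·(-2.220591)+3/4·9.533816+5/4·(-5.310401)≈-0.042787; next y=-2/5·4.220591+1/4·(-0.042787)≈-1.698933
n=8: y≈-1.698933, sp=2, e=sp−y≈3.698933; I≈13.232749, D=e−e_prev≈5.919524; u=1/4·3.698933+3/4·13.232749+5/4·5.919524≈18.248701; next y=-2/5·(-1.698933)+1/4·18.248701≈5.241748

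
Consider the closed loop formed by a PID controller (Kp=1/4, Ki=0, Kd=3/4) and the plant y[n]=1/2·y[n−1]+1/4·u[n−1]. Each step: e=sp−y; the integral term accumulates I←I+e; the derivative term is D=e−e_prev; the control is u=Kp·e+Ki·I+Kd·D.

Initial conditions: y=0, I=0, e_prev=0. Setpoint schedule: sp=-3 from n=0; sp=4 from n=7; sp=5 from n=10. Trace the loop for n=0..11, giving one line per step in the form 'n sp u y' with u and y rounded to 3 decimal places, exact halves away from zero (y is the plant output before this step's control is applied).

0 -3 -3.000 0.000
1 -3 0.000 -0.750
2 -3 -0.938 -0.375
3 -3 -0.609 -0.422
4 -3 -0.703 -0.363
5 -3 -0.665 -0.357
6 -3 -0.673 -0.345
7 4 6.332 -0.341
8 4 -0.668 1.413
9 4 1.520 0.539
10 5 1.755 0.650
11 5 0.974 0.764

(exact arithmetic carried between steps; '≈' marks a value shown rounded to 6 d.p. or computed from one; I and e_prev carry over from the previous line; the table rounds u and y to 3 d.p., halves away from zero)
n=0: y=0, sp=-3, e=sp−y=-3; I=-3, D=e−e_prev=-3; u=1/4·(-3)+0·(-3)+3/4·(-3)=-3; next y=1/2·0+1/4·(-3)=-0.75
n=1: y=-0.75, sp=-3, e=sp−y=-2.25; I=-5.25, D=e−e_prev=0.75; u=1/4·(-2.25)+0·(-5.25)+3/4·0.75=0; next y=1/2·(-0.75)+1/4·0=-0.375
n=2: y=-0.375, sp=-3, e=sp−y=-2.625; I=-7.875, D=e−e_prev=-0.375; u=1/4·(-2.625)+0·(-7.875)+3/4·(-0.375)=-0.9375; next y=1/2·(-0.375)+1/4·(-0.9375)=-0.421875
n=3: y=-0.421875, sp=-3, e=sp−y=-2.578125; I=-10.453125, D=e−e_prev=0.046875; u=1/4·(-2.578125)+0·(-10.453125)+3/4·0.046875=-0.609375; next y=1/2·(-0.421875)+1/4·(-0.609375)≈-0.363281
n=4: y≈-0.363281, sp=-3, e=sp−y≈-2.636719; I≈-13.089844, D=e−e_prev≈-0.058594; u=1/4·(-2.636719)+0·(-13.089844)+3/4·(-0.058594)≈-0.703125; next y=1/2·(-0.363281)+1/4·(-0.703125)≈-0.357422
n=5: y≈-0.357422, sp=-3, e=sp−y≈-2.642578; I≈-15.732422, D=e−e_prev≈-0.005859; u=1/4·(-2.642578)+0·(-15.732422)+3/4·(-0.005859)≈-0.665039; next y=1/2·(-0.357422)+1/4·(-0.665039)≈-0.344971
n=6: y≈-0.344971, sp=-3, e=sp−y≈-2.655029; I≈-18.387451, D=e−e_prev≈-0.012451; u=1/4·(-2.655029)+0·(-18.387451)+3/4·(-0.012451)≈-0.673096; next y=1/2·(-0.344971)+1/4·(-0.673096)≈-0.340759
n=7: y≈-0.340759, sp=4, e=sp−y≈4.340759; I≈-14.046692, D=e−e_prev≈6.995789; u=1/4·4.340759+0·(-14.046692)+3/4·6.995789≈6.332031; next y=1/2·(-0.340759)+1/4·6.332031≈1.412628
n=8: y≈1.412628, sp=4, e=sp−y≈2.587372; I≈-11.459320, D=e−e_prev≈-1.753387; u=1/4·2.587372+0·(-11.459320)+3/4·(-1.753387)≈-0.668198; next y=1/2·1.412628+1/4·(-0.668198)≈0.539265
n=9: y≈0.539265, sp=4, e=sp−y≈3.460735; I≈-7.998585, D=e−e_prev≈0.873363; u=1/4·3.460735+0·(-7.998585)+3/4·0.873363≈1.520206; next y=1/2·0.539265+1/4·1.520206≈0.649684
n=10: y≈0.649684, sp=5, e=sp−y≈4.350316; I≈-3.648269, D=e−e_prev≈0.889581; u=1/4·4.350316+0·(-3.648269)+3/4·0.889581≈1.754765; next y=1/2·0.649684+1/4·1.754765≈0.763533
n=11: y≈0.763533, sp=5, e=sp−y≈4.236467; I≈0.588198, D=e−e_prev≈-0.113849; u=1/4·4.236467+0·0.588198+3/4·(-0.113849)≈0.973730; next y=1/2·0.763533+1/4·0.973730≈0.625199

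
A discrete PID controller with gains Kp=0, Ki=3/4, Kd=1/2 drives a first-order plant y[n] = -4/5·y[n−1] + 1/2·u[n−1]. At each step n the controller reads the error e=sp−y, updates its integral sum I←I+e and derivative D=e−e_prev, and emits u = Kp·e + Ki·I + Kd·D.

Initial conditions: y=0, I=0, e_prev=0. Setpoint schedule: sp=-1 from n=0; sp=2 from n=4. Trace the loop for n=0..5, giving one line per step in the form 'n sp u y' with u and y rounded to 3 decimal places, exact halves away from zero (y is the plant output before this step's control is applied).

(exact arithmetic carried between steps; '≈' marks a value shown rounded to 6 d.p. or computed from one; I and e_prev carry over from the previous line; the table rounds u and y to 3 d.p., halves away from zero)
n=0: y=0, sp=-1, e=sp−y=-1; I=-1, D=e−e_prev=-1; u=0·(-1)+3/4·(-1)+1/2·(-1)=-1.25; next y=-4/5·0+1/2·(-1.25)=-0.625
n=1: y=-0.625, sp=-1, e=sp−y=-0.375; I=-1.375, D=e−e_prev=0.625; u=0·(-0.375)+3/4·(-1.375)+1/2·0.625=-0.71875; next y=-4/5·(-0.625)+1/2·(-0.71875)=0.140625
n=2: y=0.140625, sp=-1, e=sp−y=-1.140625; I=-2.515625, D=e−e_prev=-0.765625; u=0·(-1.140625)+3/4·(-2.515625)+1/2·(-0.765625)≈-2.269531; next y=-4/5·0.140625+1/2·(-2.269531)≈-1.247266
n=3: y≈-1.247266, sp=-1, e=sp−y≈0.247266; I≈-2.268359, D=e−e_prev≈1.387891; u=0·0.247266+3/4·(-2.268359)+1/2·1.387891≈-1.007324; next y=-4/5·(-1.247266)+1/2·(-1.007324)≈0.494150
n=4: y≈0.494150, sp=2, e=sp−y≈1.505850; I≈-0.762510, D=e−e_prev≈1.258584; u=0·1.505850+3/4·(-0.762510)+1/2·1.258584≈0.057410; next y=-4/5·0.494150+1/2·0.057410≈-0.366615
n=5: y≈-0.366615, sp=2, e=sp−y≈2.366615; I≈1.604106, D=e−e_prev≈0.860766; u=0·2.366615+3/4·1.604106+1/2·0.860766≈1.633462; next y=-4/5·(-0.366615)+1/2·1.633462≈1.110023

0 -1 -1.250 0.000
1 -1 -0.719 -0.625
2 -1 -2.270 0.141
3 -1 -1.007 -1.247
4 2 0.057 0.494
5 2 1.633 -0.367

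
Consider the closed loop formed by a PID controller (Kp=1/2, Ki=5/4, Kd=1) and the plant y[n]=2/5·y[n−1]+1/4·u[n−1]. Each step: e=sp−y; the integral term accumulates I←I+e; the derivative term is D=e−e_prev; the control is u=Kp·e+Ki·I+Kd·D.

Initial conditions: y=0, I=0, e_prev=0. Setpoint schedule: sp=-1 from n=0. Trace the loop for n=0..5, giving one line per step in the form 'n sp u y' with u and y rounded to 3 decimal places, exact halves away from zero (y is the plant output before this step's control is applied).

(exact arithmetic carried between steps; '≈' marks a value shown rounded to 6 d.p. or computed from one; I and e_prev carry over from the previous line; the table rounds u and y to 3 d.p., halves away from zero)
n=0: y=0, sp=-1, e=sp−y=-1; I=-1, D=e−e_prev=-1; u=1/2·(-1)+5/4·(-1)+1·(-1)=-2.75; next y=2/5·0+1/4·(-2.75)=-0.6875
n=1: y=-0.6875, sp=-1, e=sp−y=-0.3125; I=-1.3125, D=e−e_prev=0.6875; u=1/2·(-0.3125)+5/4·(-1.3125)+1·0.6875=-1.109375; next y=2/5·(-0.6875)+1/4·(-1.109375)≈-0.552344
n=2: y≈-0.552344, sp=-1, e=sp−y≈-0.447656; I≈-1.760156, D=e−e_prev≈-0.135156; u=1/2·(-0.447656)+5/4·(-1.760156)+1·(-0.135156)≈-2.559180; next y=2/5·(-0.552344)+1/4·(-2.559180)≈-0.860732
n=3: y≈-0.860732, sp=-1, e=sp−y≈-0.139268; I≈-1.899424, D=e−e_prev≈0.308389; u=1/2·(-0.139268)+5/4·(-1.899424)+1·0.308389≈-2.135525; next y=2/5·(-0.860732)+1/4·(-2.135525)≈-0.878174
n=4: y≈-0.878174, sp=-1, e=sp−y≈-0.121826; I≈-2.021250, D=e−e_prev≈0.017442; u=1/2·(-0.121826)+5/4·(-2.021250)+1·0.017442≈-2.570033; next y=2/5·(-0.878174)+1/4·(-2.570033)≈-0.993778
n=5: y≈-0.993778, sp=-1, e=sp−y≈-0.006222; I≈-2.027472, D=e−e_prev≈0.115604; u=1/2·(-0.006222)+5/4·(-2.027472)+1·0.115604≈-2.421847; next y=2/5·(-0.993778)+1/4·(-2.421847)≈-1.002973

0 -1 -2.750 0.000
1 -1 -1.109 -0.688
2 -1 -2.559 -0.552
3 -1 -2.136 -0.861
4 -1 -2.570 -0.878
5 -1 -2.422 -0.994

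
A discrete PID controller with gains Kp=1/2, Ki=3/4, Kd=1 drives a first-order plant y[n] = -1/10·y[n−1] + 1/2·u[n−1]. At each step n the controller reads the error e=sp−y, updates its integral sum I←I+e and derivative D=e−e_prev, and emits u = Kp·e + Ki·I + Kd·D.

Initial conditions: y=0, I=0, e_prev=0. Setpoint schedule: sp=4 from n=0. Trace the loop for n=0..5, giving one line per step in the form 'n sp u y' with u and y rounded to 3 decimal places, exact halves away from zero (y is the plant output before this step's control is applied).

0 4 9.000 0.000
1 4 -2.125 4.500
2 4 15.528 -1.513
3 4 -7.563 7.915
4 4 27.027 -4.573
5 4 -20.755 13.971

(exact arithmetic carried between steps; '≈' marks a value shown rounded to 6 d.p. or computed from one; I and e_prev carry over from the previous line; the table rounds u and y to 3 d.p., halves away from zero)
n=0: y=0, sp=4, e=sp−y=4; I=4, D=e−e_prev=4; u=1/2·4+3/4·4+1·4=9; next y=-1/10·0+1/2·9=4.5
n=1: y=4.5, sp=4, e=sp−y=-0.5; I=3.5, D=e−e_prev=-4.5; u=1/2·(-0.5)+3/4·3.5+1·(-4.5)=-2.125; next y=-1/10·4.5+1/2·(-2.125)=-1.5125
n=2: y=-1.5125, sp=4, e=sp−y=5.5125; I=9.0125, D=e−e_prev=6.0125; u=1/2·5.5125+3/4·9.0125+1·6.0125=15.528125; next y=-1/10·(-1.5125)+1/2·15.528125≈7.915313
n=3: y≈7.915313, sp=4, e=sp−y≈-3.915313; I≈5.097188, D=e−e_prev≈-9.427813; u=1/2·(-3.915313)+3/4·5.097188+1·(-9.427813)≈-7.562578; next y=-1/10·7.915313+1/2·(-7.562578)≈-4.572820
n=4: y≈-4.572820, sp=4, e=sp−y≈8.572820; I≈13.670008, D=e−e_prev≈12.488133; u=1/2·8.572820+3/4·13.670008+1·12.488133≈27.027049; next y=-1/10·(-4.572820)+1/2·27.027049≈13.970806
n=5: y≈13.970806, sp=4, e=sp−y≈-9.970806; I≈3.699201, D=e−e_prev≈-18.543627; u=1/2·(-9.970806)+3/4·3.699201+1·(-18.543627)≈-20.754629; next y=-1/10·13.970806+1/2·(-20.754629)≈-11.774395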